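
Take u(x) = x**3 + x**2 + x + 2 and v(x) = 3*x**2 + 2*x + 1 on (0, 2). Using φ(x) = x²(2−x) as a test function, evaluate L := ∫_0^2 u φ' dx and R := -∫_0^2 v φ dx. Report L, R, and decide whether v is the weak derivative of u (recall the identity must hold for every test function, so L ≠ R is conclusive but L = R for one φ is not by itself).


LHS = -164/15, RHS = -164/15. Yes, v = u' weakly.

u(x) = x**3 + x**2 + x + 2, classical derivative u'(x) = 3*x**2 + 2*x + 1.
φ(x) = x²(2−x), so φ'(x) = x*(4 - 3*x).
Note φ(0) = φ(2) = 0, so the boundary term u·φ vanishes.
LHS = ∫_0^2 u(x) φ'(x) dx = ∫_0^2 (-3*x^5 + x^4 + x^3 - 2*x^2 + 8*x) dx. Term by term:
  ∫_0^2 -3*x^5 dx = -32;  ∫_0^2 x^4 dx = 32/5;  ∫_0^2 x^3 dx = 4;
  ∫_0^2 -2*x^2 dx = -16/3;  ∫_0^2 8*x dx = 16.
Sum: -32 + 32/5 + 4 − 16/3 + 16 = -164/15.
So LHS = -164/15.
∫_0^2 v(x) φ(x) dx = ∫_0^2 (-3*x^5 + 4*x^4 + 3*x^3 + 2*x^2) dx. Term by term:
  ∫_0^2 -3*x^5 dx = -32;  ∫_0^2 4*x^4 dx = 128/5;  ∫_0^2 3*x^3 dx = 12;
  ∫_0^2 2*x^2 dx = 16/3.
Sum: -32 + 128/5 + 12 + 16/3 = 164/15.
So RHS = -∫_0^2 v(x) φ(x) dx = -164/15.
LHS = RHS, so the identity holds for this test φ.
Moreover u is smooth here and v(x) = u'(x) = 3*x**2 + 2*x + 1 pointwise, so the identity holds for every test function. Hence v is the weak derivative of u.


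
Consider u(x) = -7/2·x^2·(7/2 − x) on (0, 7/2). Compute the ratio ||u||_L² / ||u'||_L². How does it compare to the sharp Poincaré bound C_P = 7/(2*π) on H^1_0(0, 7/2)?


||u||_L² / ||u'||_L² = sqrt(14)/4 < C_P = 7/(2*π).

u(x) = -7/2·x^2·(7/2 − x), so u'(x) = 7*x*(3*x - 7)/2.
u(x) = -7/2·x^2·(7/2 − x) vanishes at x = 0 and x = 7/2, so u ∈ H^1_0(0, 7/2). Differentiate via the product rule and integrate the resulting polynomials term by term.
  ∫_0^7/2 u² dx = ∫_0^7/2 (49*x^6/4 - 343*x^5/4 + 2401*x^4/16) dx. Term by term:
    ∫_0^7/2 49*x^6/4 dx = 5764801/512;  ∫_0^7/2 -343*x^5/4 dx = -40353607/1536;  ∫_0^7/2 2401*x^4/16 dx = 40353607/2560.
  Sum: 5764801/512 − 40353607/1536 + 40353607/2560 = 5764801/7680.
  ∫_0^7/2 (u')² dx = ∫_0^7/2 (441*x^4/4 - 1029*x^3/2 + 2401*x^2/4) dx. Term by term:
    ∫_0^7/2 441*x^4/4 dx = 7411887/640;  ∫_0^7/2 -1029*x^3/2 dx = -2470629/128;  ∫_0^7/2 2401*x^2/4 dx = 823543/96.
  Sum: 7411887/640 − 2470629/128 + 823543/96 = 823543/960.
∫_0^7/2 u² dx = 5764801/7680, so ||u||_L² = 2401*sqrt(30)/480.
∫_0^7/2 (u')² dx = 823543/960, so ||u'||_L² = 343*sqrt(105)/120.
Ratio ||u||_L² / ||u'||_L² = sqrt(14)/4.
Sharp Poincaré constant on H^1_0(0, 7/2) is C_P = L/π = 7/(2*π), achieved by sin(2*π/7·x).
A polynomial bump cannot attain the sharp Poincaré constant (only the first sine eigenfunction does), so the ratio is strictly less than C_P, consistent with ||u||_L² ≤ C_P ||u'||_L².


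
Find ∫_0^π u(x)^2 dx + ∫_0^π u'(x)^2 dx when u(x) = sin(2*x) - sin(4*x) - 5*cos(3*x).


||u||_{H^1(0,π)}^2 = 1360/7 + 136*π

u'(x) = 15*sin(3*x) + 2*cos(2*x) - 4*cos(4*x).
Expand u² and (u')² and integrate term by term on (0, π), using: for integers n ≥ 1, ∫_0^π sin²(nx) dx = ∫_0^π cos²(nx) dx = π/2; for n ≠ n', ∫_0^π sin(nx)sin(n'x) dx = ∫_0^π cos(nx)cos(n'x) dx = 0; and by product-to-sum, ∫_0^π sin(nx)cos(n'x) dx = ½∫_0^π [sin((n+n')x) + sin((n−n')x)] dx, which is 0 when n+n' is even and 2n/(n²−n'²) when n+n' is odd (it need not vanish on (0, π)).
  u² squared terms: (-1)²·∫sin(4x)² dx = 1·π/2 = π/2;  (-5)²·∫cos(3x)² dx = 25·π/2 = 25*π/2;  (1)²·∫sin(2x)² dx = 1·π/2 = π/2.
  u² cross terms: 2·(-1)·(-5)·∫sin(4x)·cos(3x) dx = 10·(8/7) = 80/7;  2·(-1)·(1)·∫sin(4x)·sin(2x) dx = -2·(0) = 0;  2·(-5)·(1)·∫cos(3x)·sin(2x) dx = -10·(-4/5) = 8.
  So ∫_0^π u² dx = π/2 + 25*π/2 + π/2 + 80/7 + 0 + 8 = 136/7 + 27*π/2.
  (u')² squared terms: (-4)²·∫cos(4x)² dx = 16·π/2 = 8*π;  (2)²·∫cos(2x)² dx = 4·π/2 = 2*π;  (15)²·∫sin(3x)² dx = 225·π/2 = 225*π/2.
  (u')² cross terms: 2·(-4)·(2)·∫cos(4x)·cos(2x) dx = -16·(0) = 0;  2·(-4)·(15)·∫cos(4x)·sin(3x) dx = -120·(-6/7) = 720/7;  2·(2)·(15)·∫cos(2x)·sin(3x) dx = 60·(6/5) = 72.
  So ∫_0^π (u')² dx = 8*π + 2*π + 225*π/2 + 0 + 720/7 + 72 = 1224/7 + 245*π/2.
||u||_{H^1}^2 = (136/7 + 27*π/2) + (1224/7 + 245*π/2) = 1360/7 + 136*π.


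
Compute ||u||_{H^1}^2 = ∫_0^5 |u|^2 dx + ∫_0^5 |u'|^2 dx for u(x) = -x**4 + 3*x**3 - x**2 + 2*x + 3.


||u||_{H^1}^2 = 18296105/252

The H^1 norm (squared) on an interval (0, L) is
  ||u||_{H^1}^2 = ∫_0^L u(x)^2 dx + ∫_0^L u'(x)^2 dx.
Compute u'(x) = -4*x**3 + 9*x**2 - 2*x + 2.
Then u(x)^2 = x**8 - 6*x**7 + 11*x**6 - 10*x**5 + 7*x**4 + 14*x**3 - 2*x**2 + 12*x + 9 and u'(x)^2 = 16*x**6 - 72*x**5 + 97*x**4 - 52*x**3 + 40*x**2 - 8*x + 4.
Integrate each monomial from 0 to 5 using ∫_0^5 c·x^n dx = c·5^(n+1)/(n+1):
  ∫_0^5 u(x)^2 dx = ∫_0^5 (x^8 - 6*x^7 + 11*x^6 - 10*x^5 + 7*x^4 + 14*x^3 - 2*x^2 + 12*x + 9) dx. Term by term:
    ∫_0^5 x^8 dx = 1953125/9;  ∫_0^5 -6*x^7 dx = -1171875/4;  ∫_0^5 11*x^6 dx = 859375/7;
    ∫_0^5 -10*x^5 dx = -78125/3;  ∫_0^5 7*x^4 dx = 4375;  ∫_0^5 14*x^3 dx = 4375/2;
    ∫_0^5 -2*x^2 dx = -250/3;  ∫_0^5 12*x dx = 150;  ∫_0^5 9 dx = 45.
  Sum: 1953125/9 − 1171875/4 + 859375/7 − 78125/3 + 4375 + 4375/2 − 250/3 + 150 + 45 = 6916265/252.
  ∫_0^5 u'(x)^2 dx = ∫_0^5 (16*x^6 - 72*x^5 + 97*x^4 - 52*x^3 + 40*x^2 - 8*x + 4) dx. Term by term:
    ∫_0^5 16*x^6 dx = 1250000/7;  ∫_0^5 -72*x^5 dx = -187500;  ∫_0^5 97*x^4 dx = 60625;
    ∫_0^5 -52*x^3 dx = -8125;  ∫_0^5 40*x^2 dx = 5000/3;  ∫_0^5 -8*x dx = -100;
    ∫_0^5 4 dx = 20.
  Sum: 1250000/7 − 187500 + 60625 − 8125 + 5000/3 − 100 + 20 = 948320/21.
Adding: ||u||_{H^1}^2 = 6916265/252 + 948320/21 = 18296105/252.


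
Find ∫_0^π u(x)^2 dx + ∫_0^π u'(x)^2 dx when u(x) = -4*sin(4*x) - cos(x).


||u||_{H^1(0,π)}^2 = 128/15 + 137*π

u'(x) = sin(x) - 16*cos(4*x).
Expand u² and (u')² and integrate term by term on (0, π), using: for integers n ≥ 1, ∫_0^π sin²(nx) dx = ∫_0^π cos²(nx) dx = π/2; for n ≠ n', ∫_0^π sin(nx)sin(n'x) dx = ∫_0^π cos(nx)cos(n'x) dx = 0; and by product-to-sum, ∫_0^π sin(nx)cos(n'x) dx = ½∫_0^π [sin((n+n')x) + sin((n−n')x)] dx, which is 0 when n+n' is even and 2n/(n²−n'²) when n+n' is odd (it need not vanish on (0, π)).
  u² squared terms: (-1)²·∫cos(x)² dx = 1·π/2 = π/2;  (-4)²·∫sin(4x)² dx = 16·π/2 = 8*π.
  u² cross terms: 2·(-1)·(-4)·∫cos(x)·sin(4x) dx = 8·(8/15) = 64/15.
  So ∫_0^π u² dx = π/2 + 8*π + 64/15 = 64/15 + 17*π/2.
  (u')² squared terms: (-16)²·∫cos(4x)² dx = 256·π/2 = 128*π;  (1)²·∫sin(x)² dx = 1·π/2 = π/2.
  (u')² cross terms: 2·(-16)·(1)·∫cos(4x)·sin(x) dx = -32·(-2/15) = 64/15.
  So ∫_0^π (u')² dx = 128*π + π/2 + 64/15 = 64/15 + 257*π/2.
||u||_{H^1}^2 = (64/15 + 17*π/2) + (64/15 + 257*π/2) = 128/15 + 137*π.


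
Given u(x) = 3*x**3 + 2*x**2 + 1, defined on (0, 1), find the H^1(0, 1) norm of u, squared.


||u||_{H^1}^2 = 1993/42

The H^1 norm (squared) on an interval (0, L) is
  ||u||_{H^1}^2 = ∫_0^L u(x)^2 dx + ∫_0^L u'(x)^2 dx.
Compute u'(x) = 9*x**2 + 4*x.
Then u(x)^2 = 9*x**6 + 12*x**5 + 4*x**4 + 6*x**3 + 4*x**2 + 1 and u'(x)^2 = 81*x**4 + 72*x**3 + 16*x**2.
Integrate each monomial from 0 to 1 using ∫_0^1 c·x^n dx = c·1^(n+1)/(n+1):
  ∫_0^1 u(x)^2 dx = ∫_0^1 (9*x^6 + 12*x^5 + 4*x^4 + 6*x^3 + 4*x^2 + 1) dx. Term by term:
    ∫_0^1 9*x^6 dx = 9/7;  ∫_0^1 12*x^5 dx = 2;  ∫_0^1 4*x^4 dx = 4/5;
    ∫_0^1 6*x^3 dx = 3/2;  ∫_0^1 4*x^2 dx = 4/3;  ∫_0^1 1 dx = 1.
  Sum: 9/7 + 2 + 4/5 + 3/2 + 4/3 + 1 = 1663/210.
  ∫_0^1 u'(x)^2 dx = ∫_0^1 (81*x^4 + 72*x^3 + 16*x^2) dx. Term by term:
    ∫_0^1 81*x^4 dx = 81/5;  ∫_0^1 72*x^3 dx = 18;  ∫_0^1 16*x^2 dx = 16/3.
  Sum: 81/5 + 18 + 16/3 = 593/15.
Adding: ||u||_{H^1}^2 = 1663/210 + 593/15 = 1993/42.


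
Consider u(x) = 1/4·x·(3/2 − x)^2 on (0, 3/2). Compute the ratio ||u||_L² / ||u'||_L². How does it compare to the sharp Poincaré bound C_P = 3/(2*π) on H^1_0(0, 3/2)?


||u||_L² / ||u'||_L² = 3*sqrt(14)/28 < C_P = 3/(2*π).

u(x) = 1/4·x·(3/2 − x)^2, so u'(x) = 3*x^2/4 - 3*x/2 + 9/16.
u(x) = 1/4·x·(3/2 − x)^2 vanishes at x = 0 and x = 3/2, so u ∈ H^1_0(0, 3/2). Differentiate via the product rule and integrate the resulting polynomials term by term.
  ∫_0^3/2 u² dx = ∫_0^3/2 (x^6/16 - 3*x^5/8 + 27*x^4/32 - 27*x^3/32 + 81*x^2/256) dx. Term by term:
    ∫_0^3/2 x^6/16 dx = 2187/14336;  ∫_0^3/2 -3*x^5/8 dx = -729/1024;  ∫_0^3/2 27*x^4/32 dx = 6561/5120;
    ∫_0^3/2 -27*x^3/32 dx = -2187/2048;  ∫_0^3/2 81*x^2/256 dx = 729/2048.
  Sum: 2187/14336 − 729/1024 + 6561/5120 − 2187/2048 + 729/2048 = 729/71680.
  ∫_0^3/2 (u')² dx = ∫_0^3/2 (9*x^4/16 - 9*x^3/4 + 99*x^2/32 - 27*x/16 + 81/256) dx. Term by term:
    ∫_0^3/2 9*x^4/16 dx = 2187/2560;  ∫_0^3/2 -9*x^3/4 dx = -729/256;  ∫_0^3/2 99*x^2/32 dx = 891/256;
    ∫_0^3/2 -27*x/16 dx = -243/128;  ∫_0^3/2 81/256 dx = 243/512.
  Sum: 2187/2560 − 729/256 + 891/256 − 243/128 + 243/512 = 81/1280.
∫_0^3/2 u² dx = 729/71680, so ||u||_L² = 27*sqrt(70)/2240.
∫_0^3/2 (u')² dx = 81/1280, so ||u'||_L² = 9*sqrt(5)/80.
Ratio ||u||_L² / ||u'||_L² = 3*sqrt(14)/28.
Sharp Poincaré constant on H^1_0(0, 3/2) is C_P = L/π = 3/(2*π), achieved by sin(2*π/3·x).
A polynomial bump cannot attain the sharp Poincaré constant (only the first sine eigenfunction does), so the ratio is strictly less than C_P, consistent with ||u||_L² ≤ C_P ||u'||_L².


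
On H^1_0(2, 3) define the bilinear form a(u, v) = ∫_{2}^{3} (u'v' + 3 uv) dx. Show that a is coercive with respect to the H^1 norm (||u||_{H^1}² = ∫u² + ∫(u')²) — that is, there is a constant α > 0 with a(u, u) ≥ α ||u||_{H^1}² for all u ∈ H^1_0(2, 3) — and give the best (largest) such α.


α = 1

Coercivity of a(·,·) on H^1_0(2, 3) means a(u, u) ≥ α ||u||_{H^1}² for every u ∈ H^1_0.
The interval has length L = 1, and Poincaré/coercivity depend only on L. Here a(u, u) = ∫(u')² + (3)·∫u².
Here c = 3 ≥ 1, so a(u,u) = ∫(u')² + c∫u² ≥ ∫(u')² + ∫u² = ||u||_{H^1}², i.e. α = 1 works. No larger α is possible: a(u,u) ≥ α||u||_{H^1}² means (1−α)∫(u')² ≥ (α−c)∫u², and for the modes u_n = sin(nπ(x−x₀)/L) (x₀ the left endpoint) one has ∫u_n²/∫(u_n')² = (L/(nπ))² → 0, so a(u_n,u_n)/||u_n||_{H^1}² → 1. Hence the optimal constant is α = 1.
Therefore α = 1.


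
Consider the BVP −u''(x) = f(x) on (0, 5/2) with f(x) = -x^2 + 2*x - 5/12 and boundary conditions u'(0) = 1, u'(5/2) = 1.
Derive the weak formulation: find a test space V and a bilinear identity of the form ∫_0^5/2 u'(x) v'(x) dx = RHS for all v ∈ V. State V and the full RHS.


V = H^1(0, 5/2) (v unrestricted at boundary; u is determined up to an additive constant); weak form: ∫_0^5/2 u'v' dx = ∫_0^5/2 (-x^2 + 2*x - 5/12) v dx + v(5/2) − v(0) for all v ∈ V.

Multiply both sides by a test function v and integrate from 0 to 5/2:
  ∫_0^5/2 −u''(x) v(x) dx = ∫_0^5/2 f(x) v(x) dx.
Integrate the LHS by parts once:
  ∫_0^5/2 −u'' v dx = −[u'(x) v(x)]_0^5/2 + ∫_0^5/2 u'(x) v'(x) dx.
Thus ∫_0^5/2 u'(x) v'(x) dx = ∫_0^5/2 f(x) v(x) dx + [u'(x) v(x)]_0^5/2.
Choose V so that boundary terms are either known or forced to vanish.
u has inhomogeneous Neumann u'(0) = 1, u'(5/2) = 1. [u' v]_0^5/2 = (1)·v(5/2) − (1)·v(0) = v(5/2) − v(0). Take V = H^1(0, 5/2); boundary term becomes part of RHS.
Weak formulation: find u (satisfying any essential BC) such that ∫_0^5/2 u'(x) v'(x) dx = ∫_0^5/2 f v dx + v(5/2) − v(0) for all v ∈ V (Neumann data are natural BCs: they enter the RHS as boundary terms).
Substituting f(x) = -x^2 + 2*x - 5/12, the right-hand side is ∫_0^5/2 (-x^2 + 2*x - 5/12) v dx + v(5/2) − v(0).
Compatibility check (pure Neumann): taking v ≡ 1 ∈ V gives 0 = ∫_0^5/2 f dx + (1) − (1), i.e. ∫_0^5/2 f dx must equal u'(0) − u'(5/2) = 0. Indeed ∫_0^5/2 (-x^2 + 2*x - 5/12) dx = 0, so the data are compatible. The solution is then unique only up to an additive constant (fix it e.g. by requiring ∫_0^5/2 u dx = 0).


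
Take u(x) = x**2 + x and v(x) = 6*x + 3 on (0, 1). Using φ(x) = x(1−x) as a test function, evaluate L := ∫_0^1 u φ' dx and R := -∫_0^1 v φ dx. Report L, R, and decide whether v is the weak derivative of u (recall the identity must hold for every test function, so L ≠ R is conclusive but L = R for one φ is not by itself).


LHS = -1/3, RHS = -1. No, v is not the weak derivative of u.

u(x) = x**2 + x, classical derivative u'(x) = 2*x + 1.
φ(x) = x(1−x), so φ'(x) = 1 - 2*x.
Note φ(0) = φ(1) = 0, so the boundary term u·φ vanishes.
LHS = ∫_0^1 u(x) φ'(x) dx = ∫_0^1 (-2*x^3 - x^2 + x) dx. Term by term:
  ∫_0^1 -2*x^3 dx = -1/2;  ∫_0^1 -x^2 dx = -1/3;  ∫_0^1 x dx = 1/2.
Sum: -1/2 − 1/3 + 1/2 = -1/3.
So LHS = -1/3.
∫_0^1 v(x) φ(x) dx = ∫_0^1 (-6*x^3 + 3*x^2 + 3*x) dx. Term by term:
  ∫_0^1 -6*x^3 dx = -3/2;  ∫_0^1 3*x^2 dx = 1;  ∫_0^1 3*x dx = 3/2.
Sum: -3/2 + 1 + 3/2 = 1.
So RHS = -∫_0^1 v(x) φ(x) dx = -1.
LHS − RHS = 2/3 ≠ 0, so the identity fails.
(For a valid weak derivative the identity must hold for EVERY test function, in particular this one. The failure shows v is NOT the weak derivative of u.)
Correct weak derivative would be u'(x) = 2*x + 1.


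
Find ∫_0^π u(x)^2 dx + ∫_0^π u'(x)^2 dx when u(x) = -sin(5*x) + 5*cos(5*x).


||u||_{H^1(0,π)}^2 = 338*π

u'(x) = -25*sin(5*x) - 5*cos(5*x).
Expand u² and (u')² and integrate term by term on (0, π), using: for integers n ≥ 1, ∫_0^π sin²(nx) dx = ∫_0^π cos²(nx) dx = π/2; for n ≠ n', ∫_0^π sin(nx)sin(n'x) dx = ∫_0^π cos(nx)cos(n'x) dx = 0; and by product-to-sum, ∫_0^π sin(nx)cos(n'x) dx = ½∫_0^π [sin((n+n')x) + sin((n−n')x)] dx, which is 0 when n+n' is even and 2n/(n²−n'²) when n+n' is odd (it need not vanish on (0, π)).
  u² squared terms: (-1)²·∫sin(5x)² dx = 1·π/2 = π/2;  (5)²·∫cos(5x)² dx = 25·π/2 = 25*π/2.
  u² cross terms: 2·(-1)·(5)·∫sin(5x)·cos(5x) dx = -10·(0) = 0.
  So ∫_0^π u² dx = π/2 + 25*π/2 + 0 = 13*π.
  (u')² squared terms: (-25)²·∫sin(5x)² dx = 625·π/2 = 625*π/2;  (-5)²·∫cos(5x)² dx = 25·π/2 = 25*π/2.
  (u')² cross terms: 2·(-25)·(-5)·∫sin(5x)·cos(5x) dx = 250·(0) = 0.
  So ∫_0^π (u')² dx = 625*π/2 + 25*π/2 + 0 = 325*π.
||u||_{H^1}^2 = (13*π) + (325*π) = 338*π.


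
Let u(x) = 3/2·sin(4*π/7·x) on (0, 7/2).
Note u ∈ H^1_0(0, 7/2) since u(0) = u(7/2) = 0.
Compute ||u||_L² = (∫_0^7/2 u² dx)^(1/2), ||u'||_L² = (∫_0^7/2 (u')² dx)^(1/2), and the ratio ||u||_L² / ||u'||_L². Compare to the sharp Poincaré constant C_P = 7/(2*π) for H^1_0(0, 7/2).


||u||_L² / ||u'||_L² = 7/(4*π) < C_P = 7/(2*π).

u(x) = 3/2·sin(4*π/7·x), so u'(x) = 6*π*cos(4*π*x/7)/7.
Writing u(x) = A·sin(kπx/L) with A = 3/2 and k = 2, use ∫_0^L sin²(kπx/L) dx = L/2 and ∫_0^L cos²(kπx/L) dx = L/2.
u² = 9/4·sin²(4*π/7·x) and (u')² = 36*π^2/49·cos²(4*π/7·x), and each of sin², cos² integrates to L/2 = 7/4 over (0, 7/2).
∫_0^7/2 u² dx = 63/16, so ||u||_L² = 3*sqrt(7)/4.
∫_0^7/2 (u')² dx = 9*π^2/7, so ||u'||_L² = 3*sqrt(7)*π/7.
Ratio ||u||_L² / ||u'||_L² = 7/(4*π).
Sharp Poincaré constant on H^1_0(0, 7/2) is C_P = L/π = 7/(2*π), achieved by sin(2*π/7·x).
This is the k = 2 harmonic; the ratio L/(kπ) is strictly less than C_P = L/π, consistent with the sharp inequality ||u||_L² ≤ C_P ||u'||_L².


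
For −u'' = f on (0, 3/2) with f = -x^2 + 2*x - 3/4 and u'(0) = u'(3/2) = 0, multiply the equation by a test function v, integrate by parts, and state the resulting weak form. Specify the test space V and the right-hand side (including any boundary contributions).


V = H^1(0, 3/2) (no boundary constraint on v; u is determined up to an additive constant); weak form: ∫_0^3/2 u'v' dx = ∫_0^3/2 (-x^2 + 2*x - 3/4) v dx for all v ∈ V.

Multiply both sides by a test function v and integrate from 0 to 3/2:
  ∫_0^3/2 −u''(x) v(x) dx = ∫_0^3/2 f(x) v(x) dx.
Integrate the LHS by parts once:
  ∫_0^3/2 −u'' v dx = −[u'(x) v(x)]_0^3/2 + ∫_0^3/2 u'(x) v'(x) dx.
Thus ∫_0^3/2 u'(x) v'(x) dx = ∫_0^3/2 f(x) v(x) dx + [u'(x) v(x)]_0^3/2.
Choose V so that boundary terms are either known or forced to vanish.
u has homogeneous Neumann: u'(0) = u'(3/2) = 0. So [u' v]_0^3/2 = 0·v(3/2) − 0·v(0) = 0 for any v; take V = H^1(0, 3/2).
Weak formulation: find u (satisfying any essential BC) such that ∫_0^3/2 u'(x) v'(x) dx = ∫_0^3/2 f v dx for all v ∈ V (homogeneous Neumann, so boundary terms vanish).
Substituting f(x) = -x^2 + 2*x - 3/4, the right-hand side is ∫_0^3/2 (-x^2 + 2*x - 3/4) v dx.
Compatibility check (pure Neumann): taking v ≡ 1 ∈ V gives 0 = ∫_0^3/2 f dx + (0) − (0), i.e. ∫_0^3/2 f dx must equal u'(0) − u'(3/2) = 0. Indeed ∫_0^3/2 (-x^2 + 2*x - 3/4) dx = 0, so the data are compatible. The solution is then unique only up to an additive constant (fix it e.g. by requiring ∫_0^3/2 u dx = 0).


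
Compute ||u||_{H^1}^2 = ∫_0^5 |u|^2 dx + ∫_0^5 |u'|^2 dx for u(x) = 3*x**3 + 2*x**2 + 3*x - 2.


||u||_{H^1}^2 = 4420390/21

The H^1 norm (squared) on an interval (0, L) is
  ||u||_{H^1}^2 = ∫_0^L u(x)^2 dx + ∫_0^L u'(x)^2 dx.
Compute u'(x) = 9*x**2 + 4*x + 3.
Then u(x)^2 = 9*x**6 + 12*x**5 + 22*x**4 + x**2 - 12*x + 4 and u'(x)^2 = 81*x**4 + 72*x**3 + 70*x**2 + 24*x + 9.
Integrate each monomial from 0 to 5 using ∫_0^5 c·x^n dx = c·5^(n+1)/(n+1):
  ∫_0^5 u(x)^2 dx = ∫_0^5 (9*x^6 + 12*x^5 + 22*x^4 + x^2 - 12*x + 4) dx. Term by term:
    ∫_0^5 9*x^6 dx = 703125/7;  ∫_0^5 12*x^5 dx = 31250;  ∫_0^5 22*x^4 dx = 13750;
    ∫_0^5 x^2 dx = 125/3;  ∫_0^5 -12*x dx = -150;  ∫_0^5 4 dx = 20.
  Sum: 703125/7 + 31250 + 13750 + 125/3 − 150 + 20 = 3052520/21.
  ∫_0^5 u'(x)^2 dx = ∫_0^5 (81*x^4 + 72*x^3 + 70*x^2 + 24*x + 9) dx. Term by term:
    ∫_0^5 81*x^4 dx = 50625;  ∫_0^5 72*x^3 dx = 11250;  ∫_0^5 70*x^2 dx = 8750/3;
    ∫_0^5 24*x dx = 300;  ∫_0^5 9 dx = 45.
  Sum: 50625 + 11250 + 8750/3 + 300 + 45 = 195410/3.
Adding: ||u||_{H^1}^2 = 3052520/21 + 195410/3 = 4420390/21.


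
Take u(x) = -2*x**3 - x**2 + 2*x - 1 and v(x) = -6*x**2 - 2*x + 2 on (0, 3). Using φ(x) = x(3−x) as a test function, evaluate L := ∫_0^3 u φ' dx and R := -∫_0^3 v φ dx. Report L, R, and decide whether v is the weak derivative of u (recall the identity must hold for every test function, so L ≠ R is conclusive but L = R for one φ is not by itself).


LHS = 387/5, RHS = 387/5. Yes, v = u' weakly.

u(x) = -2*x**3 - x**2 + 2*x - 1, classical derivative u'(x) = -6*x**2 - 2*x + 2.
φ(x) = x(3−x), so φ'(x) = 3 - 2*x.
Note φ(0) = φ(3) = 0, so the boundary term u·φ vanishes.
LHS = ∫_0^3 u(x) φ'(x) dx = ∫_0^3 (4*x^4 - 4*x^3 - 7*x^2 + 8*x - 3) dx. Term by term:
  ∫_0^3 4*x^4 dx = 972/5;  ∫_0^3 -4*x^3 dx = -81;  ∫_0^3 -7*x^2 dx = -63;
  ∫_0^3 8*x dx = 36;  ∫_0^3 -3 dx = -9.
Sum: 972/5 − 81 − 63 + 36 − 9 = 387/5.
So LHS = 387/5.
∫_0^3 v(x) φ(x) dx = ∫_0^3 (6*x^4 - 16*x^3 - 8*x^2 + 6*x) dx. Term by term:
  ∫_0^3 6*x^4 dx = 1458/5;  ∫_0^3 -16*x^3 dx = -324;  ∫_0^3 -8*x^2 dx = -72;
  ∫_0^3 6*x dx = 27.
Sum: 1458/5 − 324 − 72 + 27 = -387/5.
So RHS = -∫_0^3 v(x) φ(x) dx = 387/5.
LHS = RHS, so the identity holds for this test φ.
Moreover u is smooth here and v(x) = u'(x) = -6*x**2 - 2*x + 2 pointwise, so the identity holds for every test function. Hence v is the weak derivative of u.


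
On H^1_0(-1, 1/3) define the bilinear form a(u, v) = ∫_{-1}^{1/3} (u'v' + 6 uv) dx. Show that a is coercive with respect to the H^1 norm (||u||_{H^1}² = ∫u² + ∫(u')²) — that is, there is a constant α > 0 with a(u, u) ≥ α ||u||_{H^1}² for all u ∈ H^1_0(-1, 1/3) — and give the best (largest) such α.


α = 1

Coercivity of a(·,·) on H^1_0(-1, 1/3) means a(u, u) ≥ α ||u||_{H^1}² for every u ∈ H^1_0.
The interval has length L = 4/3, and Poincaré/coercivity depend only on L. Here a(u, u) = ∫(u')² + (6)·∫u².
Here c = 6 ≥ 1, so a(u,u) = ∫(u')² + c∫u² ≥ ∫(u')² + ∫u² = ||u||_{H^1}², i.e. α = 1 works. No larger α is possible: a(u,u) ≥ α||u||_{H^1}² means (1−α)∫(u')² ≥ (α−c)∫u², and for the modes u_n = sin(nπ(x−x₀)/L) (x₀ the left endpoint) one has ∫u_n²/∫(u_n')² = (L/(nπ))² → 0, so a(u_n,u_n)/||u_n||_{H^1}² → 1. Hence the optimal constant is α = 1.
Therefore α = 1.


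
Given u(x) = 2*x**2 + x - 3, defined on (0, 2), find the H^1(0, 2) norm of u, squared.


||u||_{H^1}^2 = 1184/15

The H^1 norm (squared) on an interval (0, L) is
  ||u||_{H^1}^2 = ∫_0^L u(x)^2 dx + ∫_0^L u'(x)^2 dx.
Compute u'(x) = 4*x + 1.
Then u(x)^2 = 4*x**4 + 4*x**3 - 11*x**2 - 6*x + 9 and u'(x)^2 = 16*x**2 + 8*x + 1.
Integrate each monomial from 0 to 2 using ∫_0^2 c·x^n dx = c·2^(n+1)/(n+1):
  ∫_0^2 u(x)^2 dx = ∫_0^2 (4*x^4 + 4*x^3 - 11*x^2 - 6*x + 9) dx. Term by term:
    ∫_0^2 4*x^4 dx = 128/5;  ∫_0^2 4*x^3 dx = 16;  ∫_0^2 -11*x^2 dx = -88/3;
    ∫_0^2 -6*x dx = -12;  ∫_0^2 9 dx = 18.
  Sum: 128/5 + 16 − 88/3 − 12 + 18 = 274/15.
  ∫_0^2 u'(x)^2 dx = ∫_0^2 (16*x^2 + 8*x + 1) dx. Term by term:
    ∫_0^2 16*x^2 dx = 128/3;  ∫_0^2 8*x dx = 16;  ∫_0^2 1 dx = 2.
  Sum: 128/3 + 16 + 2 = 182/3.
Adding: ||u||_{H^1}^2 = 274/15 + 182/3 = 1184/15.


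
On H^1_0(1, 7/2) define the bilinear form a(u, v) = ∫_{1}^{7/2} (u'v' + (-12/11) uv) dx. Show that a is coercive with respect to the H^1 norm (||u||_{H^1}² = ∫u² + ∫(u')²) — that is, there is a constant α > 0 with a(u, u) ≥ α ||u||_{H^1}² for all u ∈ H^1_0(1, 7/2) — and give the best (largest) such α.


α = 4*(-75 + 11*π^2)/(11*(25 + 4*π^2))

Coercivity of a(·,·) on H^1_0(1, 7/2) means a(u, u) ≥ α ||u||_{H^1}² for every u ∈ H^1_0.
The interval has length L = 5/2, and Poincaré/coercivity depend only on L. Here a(u, u) = ∫(u')² + (-12/11)·∫u².
Here c = -12/11 < 0 with |c| < (π/L)² = 4*π^2/25, so coercivity still holds. The condition a(u,u) ≥ α||u||_{H^1}² reads (1−α)∫(u')² ≥ (α−c)∫u². Any admissible α is ≤ 1 (rapidly oscillating u have ∫u²/∫(u')² → 0), and α = 1 would force 0 ≥ (1−c)∫u², impossible since c < 1; so 1−α > 0. By the sharp Poincaré inequality on H^1_0 of an interval of length L, ∫(u')² ≥ (π/L)²∫u² with equality for the first sine mode sin(π(x−x₀)/L) (x₀ the left endpoint), so the inequality holds for all u iff (1−α)(π/L)² ≥ α − c, i.e. α ≤ ((π/L)² + c)/((π/L)² + 1) = (1 + c(L/π)²)/(1 + (L/π)²). (Direct route, valid since c ≤ 0: Poincaré gives c∫u² ≥ c(L/π)²∫(u')², so a(u,u) ≥ (1 + c(L/π)²)∫(u')², while ||u||_{H^1}² ≤ (1 + (L/π)²)∫(u')²; dividing yields the same α.) With (π/L)² = 4*π^2/25 and c = -12/11, the largest admissible constant is α = ((π/L)² + c)/((π/L)² + 1).
Simplifying, α = 4*(-75 + 11*π^2)/(11*(25 + 4*π^2)).


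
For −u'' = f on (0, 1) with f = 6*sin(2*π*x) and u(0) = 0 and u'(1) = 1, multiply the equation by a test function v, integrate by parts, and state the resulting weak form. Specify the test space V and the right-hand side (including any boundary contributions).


V = {v ∈ H^1(0, 1) : v(0) = 0} (test functions vanish at x = 0 where u is specified); weak form: ∫_0^1 u'v' dx = ∫_0^1 (6*sin(2*π*x)) v dx + v(1) for all v ∈ V.

Multiply both sides by a test function v and integrate from 0 to 1:
  ∫_0^1 −u''(x) v(x) dx = ∫_0^1 f(x) v(x) dx.
Integrate the LHS by parts once:
  ∫_0^1 −u'' v dx = −[u'(x) v(x)]_0^1 + ∫_0^1 u'(x) v'(x) dx.
Thus ∫_0^1 u'(x) v'(x) dx = ∫_0^1 f(x) v(x) dx + [u'(x) v(x)]_0^1.
Choose V so that boundary terms are either known or forced to vanish.
Mixed BC: u(0) = 0 (Dirichlet) and u'(1) = 1 (Neumann). Define V = {v ∈ H^1(0, 1) : v(0) = 0}. Then [u' v]_0^1 = u'(1)·v(1) − u'(0)·0 = v(1).
Weak formulation: find u (satisfying any essential BC) such that ∫_0^1 u'(x) v'(x) dx = ∫_0^1 f v dx + v(1) for all v ∈ V (Dirichlet at 0 absorbed into V; Neumann datum at x = 1 contributes the boundary term).
Substituting f(x) = 6*sin(2*π*x), the right-hand side is ∫_0^1 (6*sin(2*π*x)) v dx + v(1).


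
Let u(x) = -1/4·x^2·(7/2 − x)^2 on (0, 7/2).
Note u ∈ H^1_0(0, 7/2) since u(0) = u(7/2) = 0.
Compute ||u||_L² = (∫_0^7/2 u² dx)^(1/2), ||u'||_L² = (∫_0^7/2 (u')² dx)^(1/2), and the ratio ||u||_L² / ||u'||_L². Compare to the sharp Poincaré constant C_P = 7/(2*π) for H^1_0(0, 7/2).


||u||_L² / ||u'||_L² = 7*sqrt(3)/12 < C_P = 7/(2*π).

u(x) = -1/4·x^2·(7/2 − x)^2, so u'(x) = x*(-8*x^2 + 42*x - 49)/8.
u(x) = -1/4·x^2·(7/2 − x)^2 vanishes at x = 0 and x = 7/2, so u ∈ H^1_0(0, 7/2). Differentiate via the product rule and integrate the resulting polynomials term by term.
  ∫_0^7/2 u² dx = ∫_0^7/2 (x^8/16 - 7*x^7/8 + 147*x^6/32 - 343*x^5/32 + 2401*x^4/256) dx. Term by term:
    ∫_0^7/2 x^8/16 dx = 40353607/73728;  ∫_0^7/2 -7*x^7/8 dx = -40353607/16384;  ∫_0^7/2 147*x^6/32 dx = 17294403/4096;
    ∫_0^7/2 -343*x^5/32 dx = -40353607/12288;  ∫_0^7/2 2401*x^4/256 dx = 40353607/40960.
  Sum: 40353607/73728 − 40353607/16384 + 17294403/4096 − 40353607/12288 + 40353607/40960 = 5764801/737280.
  ∫_0^7/2 (u')² dx = ∫_0^7/2 (x^6 - 21*x^5/2 + 637*x^4/16 - 1029*x^3/16 + 2401*x^2/64) dx. Term by term:
    ∫_0^7/2 x^6 dx = 117649/128;  ∫_0^7/2 -21*x^5/2 dx = -823543/256;  ∫_0^7/2 637*x^4/16 dx = 10706059/2560;
    ∫_0^7/2 -1029*x^3/16 dx = -2470629/1024;  ∫_0^7/2 2401*x^2/64 dx = 823543/1536.
  Sum: 117649/128 − 823543/256 + 10706059/2560 − 2470629/1024 + 823543/1536 = 117649/15360.
∫_0^7/2 u² dx = 5764801/737280, so ||u||_L² = 2401*sqrt(5)/1920.
∫_0^7/2 (u')² dx = 117649/15360, so ||u'||_L² = 343*sqrt(15)/480.
Ratio ||u||_L² / ||u'||_L² = 7*sqrt(3)/12.
Sharp Poincaré constant on H^1_0(0, 7/2) is C_P = L/π = 7/(2*π), achieved by sin(2*π/7·x).
A polynomial bump cannot attain the sharp Poincaré constant (only the first sine eigenfunction does), so the ratio is strictly less than C_P, consistent with ||u||_L² ≤ C_P ||u'||_L².


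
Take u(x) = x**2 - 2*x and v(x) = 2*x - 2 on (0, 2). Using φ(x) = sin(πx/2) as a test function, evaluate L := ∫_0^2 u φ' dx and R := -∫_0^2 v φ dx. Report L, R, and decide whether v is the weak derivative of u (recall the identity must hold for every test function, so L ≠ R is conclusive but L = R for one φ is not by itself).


LHS = 0, RHS = 0. Yes, v = u' weakly.

u(x) = x**2 - 2*x, classical derivative u'(x) = 2*x - 2.
φ(x) = sin(πx/2), so φ'(x) = π*cos(π*x/2)/2.
Note φ(0) = φ(2) = 0, so the boundary term u·φ vanishes.
LHS = ∫_0^2 u(x) φ'(x) dx = ∫_0^2 (π*x^2*cos(π*x/2)/2 - π*x*cos(π*x/2)) dx. Term by term:
  ∫_0^2 π*x^2*cos(π*x/2)/2 dx = -8/π;  ∫_0^2 -π*x*cos(π*x/2) dx = 8/π.
Sum: -8/π + 8/π = 0.
So LHS = 0.
∫_0^2 v(x) φ(x) dx = ∫_0^2 (2*x*sin(π*x/2) - 2*sin(π*x/2)) dx. Term by term:
  ∫_0^2 -2*sin(π*x/2) dx = -8/π;  ∫_0^2 2*x*sin(π*x/2) dx = 8/π.
Sum: -8/π + 8/π = 0.
So RHS = -∫_0^2 v(x) φ(x) dx = 0.
LHS = RHS, so the identity holds for this test φ.
Moreover u is smooth here and v(x) = u'(x) = 2*x - 2 pointwise, so the identity holds for every test function. Hence v is the weak derivative of u.


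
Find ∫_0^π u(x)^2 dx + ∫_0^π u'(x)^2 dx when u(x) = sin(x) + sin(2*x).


||u||_{H^1(0,π)}^2 = 7*π/2

u'(x) = cos(x) + 2*cos(2*x).
Expand u² and (u')² and integrate term by term on (0, π), using: for integers n ≥ 1, ∫_0^π sin²(nx) dx = ∫_0^π cos²(nx) dx = π/2; for n ≠ n', ∫_0^π sin(nx)sin(n'x) dx = ∫_0^π cos(nx)cos(n'x) dx = 0; and by product-to-sum, ∫_0^π sin(nx)cos(n'x) dx = ½∫_0^π [sin((n+n')x) + sin((n−n')x)] dx, which is 0 when n+n' is even and 2n/(n²−n'²) when n+n' is odd (it need not vanish on (0, π)).
  u² squared terms: (1)²·∫sin(x)² dx = 1·π/2 = π/2;  (1)²·∫sin(2x)² dx = 1·π/2 = π/2.
  u² cross terms: 2·(1)·(1)·∫sin(x)·sin(2x) dx = 2·(0) = 0.
  So ∫_0^π u² dx = π/2 + π/2 + 0 = π.
  (u')² squared terms: (2)²·∫cos(2x)² dx = 4·π/2 = 2*π;  (1)²·∫cos(x)² dx = 1·π/2 = π/2.
  (u')² cross terms: 2·(2)·(1)·∫cos(2x)·cos(x) dx = 4·(0) = 0.
  So ∫_0^π (u')² dx = 2*π + π/2 + 0 = 5*π/2.
||u||_{H^1}^2 = (π) + (5*π/2) = 7*π/2.


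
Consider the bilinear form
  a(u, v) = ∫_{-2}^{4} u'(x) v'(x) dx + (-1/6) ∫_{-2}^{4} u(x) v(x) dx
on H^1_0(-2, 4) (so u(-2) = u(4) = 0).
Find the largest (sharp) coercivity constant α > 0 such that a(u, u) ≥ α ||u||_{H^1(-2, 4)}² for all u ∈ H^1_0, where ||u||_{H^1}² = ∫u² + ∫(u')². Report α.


α = (-6 + π^2)/(π^2 + 36)

Coercivity of a(·,·) on H^1_0(-2, 4) means a(u, u) ≥ α ||u||_{H^1}² for every u ∈ H^1_0.
The interval has length L = 6, and Poincaré/coercivity depend only on L. Here a(u, u) = ∫(u')² + (-1/6)·∫u².
Here c = -1/6 < 0 with |c| < (π/L)² = π^2/36, so coercivity still holds. The condition a(u,u) ≥ α||u||_{H^1}² reads (1−α)∫(u')² ≥ (α−c)∫u². Any admissible α is ≤ 1 (rapidly oscillating u have ∫u²/∫(u')² → 0), and α = 1 would force 0 ≥ (1−c)∫u², impossible since c < 1; so 1−α > 0. By the sharp Poincaré inequality on H^1_0 of an interval of length L, ∫(u')² ≥ (π/L)²∫u² with equality for the first sine mode sin(π(x−x₀)/L) (x₀ the left endpoint), so the inequality holds for all u iff (1−α)(π/L)² ≥ α − c, i.e. α ≤ ((π/L)² + c)/((π/L)² + 1) = (1 + c(L/π)²)/(1 + (L/π)²). (Direct route, valid since c ≤ 0: Poincaré gives c∫u² ≥ c(L/π)²∫(u')², so a(u,u) ≥ (1 + c(L/π)²)∫(u')², while ||u||_{H^1}² ≤ (1 + (L/π)²)∫(u')²; dividing yields the same α.) With (π/L)² = π^2/36 and c = -1/6, the largest admissible constant is α = ((π/L)² + c)/((π/L)² + 1).
Simplifying, α = (-6 + π^2)/(π^2 + 36).


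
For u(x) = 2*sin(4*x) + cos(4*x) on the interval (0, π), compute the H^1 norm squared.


||u||_{H^1(0,π)}^2 = 85*π/2

u'(x) = -4*sin(4*x) + 8*cos(4*x).
Expand u² and (u')² and integrate term by term on (0, π), using: for integers n ≥ 1, ∫_0^π sin²(nx) dx = ∫_0^π cos²(nx) dx = π/2; for n ≠ n', ∫_0^π sin(nx)sin(n'x) dx = ∫_0^π cos(nx)cos(n'x) dx = 0; and by product-to-sum, ∫_0^π sin(nx)cos(n'x) dx = ½∫_0^π [sin((n+n')x) + sin((n−n')x)] dx, which is 0 when n+n' is even and 2n/(n²−n'²) when n+n' is odd (it need not vanish on (0, π)).
  u² squared terms: (2)²·∫sin(4x)² dx = 4·π/2 = 2*π;  (1)²·∫cos(4x)² dx = 1·π/2 = π/2.
  u² cross terms: 2·(2)·(1)·∫sin(4x)·cos(4x) dx = 4·(0) = 0.
  So ∫_0^π u² dx = 2*π + π/2 + 0 = 5*π/2.
  (u')² squared terms: (-4)²·∫sin(4x)² dx = 16·π/2 = 8*π;  (8)²·∫cos(4x)² dx = 64·π/2 = 32*π.
  (u')² cross terms: 2·(-4)·(8)·∫sin(4x)·cos(4x) dx = -64·(0) = 0.
  So ∫_0^π (u')² dx = 8*π + 32*π + 0 = 40*π.
||u||_{H^1}^2 = (5*π/2) + (40*π) = 85*π/2.


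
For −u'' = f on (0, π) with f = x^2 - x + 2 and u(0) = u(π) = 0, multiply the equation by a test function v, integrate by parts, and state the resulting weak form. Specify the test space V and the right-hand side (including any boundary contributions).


V = H^1_0(0, π) (so v(0) = v(π) = 0); weak form: ∫_0^π u'v' dx = ∫_0^π (x^2 - x + 2) v dx for all v ∈ V.

Multiply both sides by a test function v and integrate from 0 to π:
  ∫_0^π −u''(x) v(x) dx = ∫_0^π f(x) v(x) dx.
Integrate the LHS by parts once:
  ∫_0^π −u'' v dx = −[u'(x) v(x)]_0^π + ∫_0^π u'(x) v'(x) dx.
Thus ∫_0^π u'(x) v'(x) dx = ∫_0^π f(x) v(x) dx + [u'(x) v(x)]_0^π.
Choose V so that boundary terms are either known or forced to vanish.
u is Dirichlet: u(0) = u(π) = 0. Let V = H^1_0(0, π); then v(0) = v(π) = 0, and [u' v]_0^π = 0.
Weak formulation: find u (satisfying any essential BC) such that ∫_0^π u'(x) v'(x) dx = ∫_0^π f v dx for all v ∈ V.
Substituting f(x) = x^2 - x + 2, the right-hand side is ∫_0^π (x^2 - x + 2) v dx.


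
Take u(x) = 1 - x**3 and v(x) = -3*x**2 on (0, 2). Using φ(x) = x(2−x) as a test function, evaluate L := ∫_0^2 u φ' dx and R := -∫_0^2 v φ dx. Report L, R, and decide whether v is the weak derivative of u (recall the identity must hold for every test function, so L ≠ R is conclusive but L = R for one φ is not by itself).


LHS = 24/5, RHS = 24/5. Yes, v = u' weakly.

u(x) = 1 - x**3, classical derivative u'(x) = -3*x**2.
φ(x) = x(2−x), so φ'(x) = 2 - 2*x.
Note φ(0) = φ(2) = 0, so the boundary term u·φ vanishes.
LHS = ∫_0^2 u(x) φ'(x) dx = ∫_0^2 (2*x^4 - 2*x^3 - 2*x + 2) dx. Term by term:
  ∫_0^2 2*x^4 dx = 64/5;  ∫_0^2 -2*x^3 dx = -8;  ∫_0^2 -2*x dx = -4;
  ∫_0^2 2 dx = 4.
Sum: 64/5 − 8 − 4 + 4 = 24/5.
So LHS = 24/5.
∫_0^2 v(x) φ(x) dx = ∫_0^2 (3*x^4 - 6*x^3) dx. Term by term:
  ∫_0^2 3*x^4 dx = 96/5;  ∫_0^2 -6*x^3 dx = -24.
Sum: 96/5 − 24 = -24/5.
So RHS = -∫_0^2 v(x) φ(x) dx = 24/5.
LHS = RHS, so the identity holds for this test φ.
Moreover u is smooth here and v(x) = u'(x) = -3*x**2 pointwise, so the identity holds for every test function. Hence v is the weak derivative of u.


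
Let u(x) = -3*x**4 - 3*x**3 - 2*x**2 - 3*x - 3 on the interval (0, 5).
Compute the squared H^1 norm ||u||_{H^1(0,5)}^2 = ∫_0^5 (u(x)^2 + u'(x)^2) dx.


||u||_{H^1}^2 = 460437035/84

The H^1 norm (squared) on an interval (0, L) is
  ||u||_{H^1}^2 = ∫_0^L u(x)^2 dx + ∫_0^L u'(x)^2 dx.
Compute u'(x) = -12*x**3 - 9*x**2 - 4*x - 3.
Then u(x)^2 = 9*x**8 + 18*x**7 + 21*x**6 + 30*x**5 + 40*x**4 + 30*x**3 + 21*x**2 + 18*x + 9 and u'(x)^2 = 144*x**6 + 216*x**5 + 177*x**4 + 144*x**3 + 70*x**2 + 24*x + 9.
Integrate each monomial from 0 to 5 using ∫_0^5 c·x^n dx = c·5^(n+1)/(n+1):
  ∫_0^5 u(x)^2 dx = ∫_0^5 (9*x^8 + 18*x^7 + 21*x^6 + 30*x^5 + 40*x^4 + 30*x^3 + 21*x^2 + 18*x + 9) dx. Term by term:
    ∫_0^5 9*x^8 dx = 1953125;  ∫_0^5 18*x^7 dx = 3515625/4;  ∫_0^5 21*x^6 dx = 234375;
    ∫_0^5 30*x^5 dx = 78125;  ∫_0^5 40*x^4 dx = 25000;  ∫_0^5 30*x^3 dx = 9375/2;
    ∫_0^5 21*x^2 dx = 875;  ∫_0^5 18*x dx = 225;  ∫_0^5 9 dx = 45.
  Sum: 1953125 + 3515625/4 + 234375 + 78125 + 25000 + 9375/2 + 875 + 225 + 45 = 12701455/4.
  ∫_0^5 u'(x)^2 dx = ∫_0^5 (144*x^6 + 216*x^5 + 177*x^4 + 144*x^3 + 70*x^2 + 24*x + 9) dx. Term by term:
    ∫_0^5 144*x^6 dx = 11250000/7;  ∫_0^5 216*x^5 dx = 562500;  ∫_0^5 177*x^4 dx = 110625;
    ∫_0^5 144*x^3 dx = 22500;  ∫_0^5 70*x^2 dx = 8750/3;  ∫_0^5 24*x dx = 300;
    ∫_0^5 9 dx = 45.
  Sum: 11250000/7 + 562500 + 110625 + 22500 + 8750/3 + 300 + 45 = 48426620/21.
Adding: ||u||_{H^1}^2 = 12701455/4 + 48426620/21 = 460437035/84.


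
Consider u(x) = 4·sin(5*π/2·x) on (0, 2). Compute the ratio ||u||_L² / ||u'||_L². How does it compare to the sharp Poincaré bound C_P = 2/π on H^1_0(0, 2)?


||u||_L² / ||u'||_L² = 2/(5*π) < C_P = 2/π.

u(x) = 4·sin(5*π/2·x), so u'(x) = 10*π*cos(5*π*x/2).
Writing u(x) = A·sin(kπx/L) with A = 4 and k = 5, use ∫_0^L sin²(kπx/L) dx = L/2 and ∫_0^L cos²(kπx/L) dx = L/2.
u² = 16·sin²(5*π/2·x) and (u')² = 100*π^2·cos²(5*π/2·x), and each of sin², cos² integrates to L/2 = 1 over (0, 2).
∫_0^2 u² dx = 16, so ||u||_L² = 4.
∫_0^2 (u')² dx = 100*π^2, so ||u'||_L² = 10*π.
Ratio ||u||_L² / ||u'||_L² = 2/(5*π).
Sharp Poincaré constant on H^1_0(0, 2) is C_P = L/π = 2/π, achieved by sin(π/2·x).
This is the k = 5 harmonic; the ratio L/(kπ) is strictly less than C_P = L/π, consistent with the sharp inequality ||u||_L² ≤ C_P ||u'||_L².


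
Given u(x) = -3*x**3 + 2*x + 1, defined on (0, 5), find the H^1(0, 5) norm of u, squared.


||u||_{H^1}^2 = 5937775/42

The H^1 norm (squared) on an interval (0, L) is
  ||u||_{H^1}^2 = ∫_0^L u(x)^2 dx + ∫_0^L u'(x)^2 dx.
Compute u'(x) = 2 - 9*x**2.
Then u(x)^2 = 9*x**6 - 12*x**4 - 6*x**3 + 4*x**2 + 4*x + 1 and u'(x)^2 = 81*x**4 - 36*x**2 + 4.
Integrate each monomial from 0 to 5 using ∫_0^5 c·x^n dx = c·5^(n+1)/(n+1):
  ∫_0^5 u(x)^2 dx = ∫_0^5 (9*x^6 - 12*x^4 - 6*x^3 + 4*x^2 + 4*x + 1) dx. Term by term:
    ∫_0^5 9*x^6 dx = 703125/7;  ∫_0^5 -12*x^4 dx = -7500;  ∫_0^5 -6*x^3 dx = -1875/2;
    ∫_0^5 4*x^2 dx = 500/3;  ∫_0^5 4*x dx = 50;  ∫_0^5 1 dx = 5.
  Sum: 703125/7 − 7500 − 1875/2 + 500/3 + 50 + 5 = 3873685/42.
  ∫_0^5 u'(x)^2 dx = ∫_0^5 (81*x^4 - 36*x^2 + 4) dx. Term by term:
    ∫_0^5 81*x^4 dx = 50625;  ∫_0^5 -36*x^2 dx = -1500;  ∫_0^5 4 dx = 20.
  Sum: 50625 − 1500 + 20 = 49145.
Adding: ||u||_{H^1}^2 = 3873685/42 + 49145 = 5937775/42.


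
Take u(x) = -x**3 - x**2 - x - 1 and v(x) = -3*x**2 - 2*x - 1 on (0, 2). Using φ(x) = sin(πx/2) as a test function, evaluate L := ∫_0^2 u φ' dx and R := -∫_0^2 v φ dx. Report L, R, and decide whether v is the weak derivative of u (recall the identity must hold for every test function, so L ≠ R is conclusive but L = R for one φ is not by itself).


LHS = -96/π^3 + 36/π, RHS = -96/π^3 + 36/π. Yes, v = u' weakly.

u(x) = -x**3 - x**2 - x - 1, classical derivative u'(x) = -3*x**2 - 2*x - 1.
φ(x) = sin(πx/2), so φ'(x) = π*cos(π*x/2)/2.
Note φ(0) = φ(2) = 0, so the boundary term u·φ vanishes.
LHS = ∫_0^2 u(x) φ'(x) dx = ∫_0^2 (-π*x^3*cos(π*x/2)/2 - π*x^2*cos(π*x/2)/2 - π*x*cos(π*x/2)/2 - π*cos(π*x/2)/2) dx. Term by term:
  ∫_0^2 -π*cos(π*x/2)/2 dx = 0;  ∫_0^2 -π*x*cos(π*x/2)/2 dx = 4/π;  ∫_0^2 -π*x^2*cos(π*x/2)/2 dx = 8/π;
  ∫_0^2 -π*x^3*cos(π*x/2)/2 dx = -96/π^3 + 24/π.
Sum: 0 + 4/π + 8/π + -96/π^3 + 24/π = -96/π^3 + 36/π.
So LHS = -96/π^3 + 36/π.
∫_0^2 v(x) φ(x) dx = ∫_0^2 (-3*x^2*sin(π*x/2) - 2*x*sin(π*x/2) - sin(π*x/2)) dx. Term by term:
  ∫_0^2 -sin(π*x/2) dx = -4/π;  ∫_0^2 -3*x^2*sin(π*x/2) dx = -24/π + 96/π^3;  ∫_0^2 -2*x*sin(π*x/2) dx = -8/π.
Sum: -4/π + -24/π + 96/π^3 − 8/π = -36/π + 96/π^3.
So RHS = -∫_0^2 v(x) φ(x) dx = -96/π^3 + 36/π.
LHS = RHS, so the identity holds for this test φ.
Moreover u is smooth here and v(x) = u'(x) = -3*x**2 - 2*x - 1 pointwise, so the identity holds for every test function. Hence v is the weak derivative of u.


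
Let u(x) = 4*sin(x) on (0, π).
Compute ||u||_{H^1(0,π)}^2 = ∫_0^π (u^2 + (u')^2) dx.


||u||_{H^1(0,π)}^2 = 16*π

u'(x) = 4*cos(x).
Expand u² and (u')² and integrate term by term on (0, π), using: for integers n ≥ 1, ∫_0^π sin²(nx) dx = ∫_0^π cos²(nx) dx = π/2; for n ≠ n', ∫_0^π sin(nx)sin(n'x) dx = ∫_0^π cos(nx)cos(n'x) dx = 0; and by product-to-sum, ∫_0^π sin(nx)cos(n'x) dx = ½∫_0^π [sin((n+n')x) + sin((n−n')x)] dx, which is 0 when n+n' is even and 2n/(n²−n'²) when n+n' is odd (it need not vanish on (0, π)).
  u² squared terms: (4)²·∫sin(x)² dx = 16·π/2 = 8*π.
  So ∫_0^π u² dx = 8*π.
  (u')² squared terms: (4)²·∫cos(x)² dx = 16·π/2 = 8*π.
  So ∫_0^π (u')² dx = 8*π.
||u||_{H^1}^2 = (8*π) + (8*π) = 16*π.


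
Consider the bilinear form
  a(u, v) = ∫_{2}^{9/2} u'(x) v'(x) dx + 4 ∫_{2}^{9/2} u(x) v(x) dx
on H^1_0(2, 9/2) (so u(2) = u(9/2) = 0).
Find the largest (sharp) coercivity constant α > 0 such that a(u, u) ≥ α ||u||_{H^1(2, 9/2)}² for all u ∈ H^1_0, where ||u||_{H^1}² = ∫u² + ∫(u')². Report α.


α = 1

Coercivity of a(·,·) on H^1_0(2, 9/2) means a(u, u) ≥ α ||u||_{H^1}² for every u ∈ H^1_0.
The interval has length L = 5/2, and Poincaré/coercivity depend only on L. Here a(u, u) = ∫(u')² + (4)·∫u².
Here c = 4 ≥ 1, so a(u,u) = ∫(u')² + c∫u² ≥ ∫(u')² + ∫u² = ||u||_{H^1}², i.e. α = 1 works. No larger α is possible: a(u,u) ≥ α||u||_{H^1}² means (1−α)∫(u')² ≥ (α−c)∫u², and for the modes u_n = sin(nπ(x−x₀)/L) (x₀ the left endpoint) one has ∫u_n²/∫(u_n')² = (L/(nπ))² → 0, so a(u_n,u_n)/||u_n||_{H^1}² → 1. Hence the optimal constant is α = 1.
Therefore α = 1.


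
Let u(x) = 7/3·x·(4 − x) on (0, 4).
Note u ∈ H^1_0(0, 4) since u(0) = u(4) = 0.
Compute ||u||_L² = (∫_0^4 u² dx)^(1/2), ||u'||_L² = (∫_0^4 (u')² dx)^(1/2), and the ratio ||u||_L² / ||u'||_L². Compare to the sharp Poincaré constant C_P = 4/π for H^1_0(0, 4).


||u||_L² / ||u'||_L² = 2*sqrt(10)/5 < C_P = 4/π.

u(x) = 7/3·x·(4 − x), so u'(x) = 28/3 - 14*x/3.
u(x) = 7/3·x·(4 − x) vanishes at x = 0 and x = 4, so u ∈ H^1_0(0, 4). Differentiate via the product rule and integrate the resulting polynomials term by term.
  ∫_0^4 u² dx = ∫_0^4 (49*x^4/9 - 392*x^3/9 + 784*x^2/9) dx. Term by term:
    ∫_0^4 49*x^4/9 dx = 50176/45;  ∫_0^4 -392*x^3/9 dx = -25088/9;  ∫_0^4 784*x^2/9 dx = 50176/27.
  Sum: 50176/45 − 25088/9 + 50176/27 = 25088/135.
  ∫_0^4 (u')² dx = ∫_0^4 (196*x^2/9 - 784*x/9 + 784/9) dx. Term by term:
    ∫_0^4 196*x^2/9 dx = 12544/27;  ∫_0^4 -784*x/9 dx = -6272/9;  ∫_0^4 784/9 dx = 3136/9.
  Sum: 12544/27 − 6272/9 + 3136/9 = 3136/27.
∫_0^4 u² dx = 25088/135, so ||u||_L² = 112*sqrt(30)/45.
∫_0^4 (u')² dx = 3136/27, so ||u'||_L² = 56*sqrt(3)/9.
Ratio ||u||_L² / ||u'||_L² = 2*sqrt(10)/5.
Sharp Poincaré constant on H^1_0(0, 4) is C_P = L/π = 4/π, achieved by sin(π/4·x).
A polynomial bump cannot attain the sharp Poincaré constant (only the first sine eigenfunction does), so the ratio is strictly less than C_P, consistent with ||u||_L² ≤ C_P ||u'||_L².
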